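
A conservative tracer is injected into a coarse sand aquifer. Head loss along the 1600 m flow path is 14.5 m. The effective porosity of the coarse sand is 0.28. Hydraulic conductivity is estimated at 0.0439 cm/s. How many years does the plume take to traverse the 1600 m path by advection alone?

3.57

Convert K: 0.0439 cm/s × 864 = 37.93 m/day.
Hydraulic gradient i = Δh / L = 14.5 / 1600 = 0.009062.
Darcy flux q = K · i = 37.93 × 0.009062 = 0.3437 m/day.
Seepage velocity v = q / n_e = 0.3437 / 0.28 = 1.228 m/day.
Travel time t = L / v = 1600 / 1.228 = 1303 days = 3.568 years.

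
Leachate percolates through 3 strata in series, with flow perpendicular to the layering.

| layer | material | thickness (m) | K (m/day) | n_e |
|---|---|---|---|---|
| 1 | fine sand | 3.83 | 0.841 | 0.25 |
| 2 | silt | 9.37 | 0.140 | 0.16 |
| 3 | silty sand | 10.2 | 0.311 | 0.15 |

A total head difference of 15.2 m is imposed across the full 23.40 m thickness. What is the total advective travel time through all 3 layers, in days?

27.4

With flow normal to the layers, continuity requires the same specific discharge q through every layer.
Σ(b_i/K_i) = 3.83/0.841 + 9.37/0.140 + 10.2/0.311 = 104.3 d.
q = Δh / Σ(b_i/K_i) = 15.2 / 104.3 = 0.1458 m/day.
In each layer the seepage velocity is v_i = q/n_i, so the layer transit time is t_i = b_i·n_i / q:
  layer 1 (fine sand): t_1 = 3.83 × 0.25 / 0.1458 = 6.569 d
  layer 2 (silt): t_2 = 9.37 × 0.16 / 0.1458 = 10.29 d
  layer 3 (silty sand): t_3 = 10.2 × 0.15 / 0.1458 = 10.50 d
Total t = Σ t_i = 27.35 days.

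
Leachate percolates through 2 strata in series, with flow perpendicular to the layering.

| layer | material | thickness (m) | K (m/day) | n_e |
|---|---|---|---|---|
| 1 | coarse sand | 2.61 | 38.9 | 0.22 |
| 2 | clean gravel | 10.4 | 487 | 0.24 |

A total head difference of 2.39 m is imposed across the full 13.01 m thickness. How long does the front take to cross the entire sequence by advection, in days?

0.114

With flow normal to the layers, continuity requires the same specific discharge q through every layer.
Σ(b_i/K_i) = 2.61/38.9 + 10.4/487 = 0.08845 d.
q = Δh / Σ(b_i/K_i) = 2.39 / 0.08845 = 27.02 m/day.
In each layer the seepage velocity is v_i = q/n_i, so the layer transit time is t_i = b_i·n_i / q:
  layer 1 (coarse sand): t_1 = 2.61 × 0.22 / 27.02 = 0.02125 d
  layer 2 (clean gravel): t_2 = 10.4 × 0.24 / 27.02 = 0.09237 d
Total t = Σ t_i = 0.1136 days.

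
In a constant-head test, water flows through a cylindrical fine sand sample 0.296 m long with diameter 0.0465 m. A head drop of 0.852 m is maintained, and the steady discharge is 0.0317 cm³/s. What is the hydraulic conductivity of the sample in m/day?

Cross-sectional area A = π·(d/2)² = π × (0.0465/2)² = 0.001698 m².
Convert discharge: 0.0317 cm³/s = 3.170e-08 m³/s.
Darcy's law rearranged: K = Q·L / (A·Δh) = 3.170e-08 × 0.296 / (0.001698 × 0.852) = 6.485e-06 m/s = 0.5603 m/day.

0.560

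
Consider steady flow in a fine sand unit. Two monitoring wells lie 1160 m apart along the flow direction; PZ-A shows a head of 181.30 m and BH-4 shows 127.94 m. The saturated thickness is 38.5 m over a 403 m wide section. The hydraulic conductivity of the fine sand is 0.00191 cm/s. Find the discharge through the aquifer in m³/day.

1180

Convert K: 0.00191 cm/s × 864 = 1.650 m/day.
Cross-sectional area A = 403 × 38.5 = 15516 m².
Hydraulic gradient i = (181.30 − 127.94) / 1160 = 53.36 / 1160 = 0.04600.
Darcy's law: Q = K · A · i = 1.650 × 15516 × 0.04600 = 1178 m³/day.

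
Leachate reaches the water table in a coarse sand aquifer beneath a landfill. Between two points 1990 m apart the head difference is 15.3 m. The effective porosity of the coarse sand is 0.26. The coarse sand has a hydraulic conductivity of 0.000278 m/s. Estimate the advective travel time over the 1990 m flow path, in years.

7.67

Convert K: 0.000278 m/s × 86400 = 24.02 m/day.
Hydraulic gradient i = Δh / L = 15.3 / 1990 = 0.007688.
Darcy flux q = K · i = 24.02 × 0.007688 = 0.1847 m/day.
Seepage velocity v = q / n_e = 0.1847 / 0.26 = 0.7103 m/day.
Travel time t = L / v = 1990 / 0.7103 = 2802 days = 7.671 years.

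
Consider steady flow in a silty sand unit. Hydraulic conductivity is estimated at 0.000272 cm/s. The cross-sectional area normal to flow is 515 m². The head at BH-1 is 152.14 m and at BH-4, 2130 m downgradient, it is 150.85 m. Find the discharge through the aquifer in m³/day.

0.0733

Convert K: 0.000272 cm/s × 864 = 0.2350 m/day.
Hydraulic gradient i = (152.14 − 150.85) / 2130 = 1.29 / 2130 = 0.0006056.
Darcy's law: Q = K · A · i = 0.2350 × 515.0 × 0.0006056 = 0.07330 m³/day.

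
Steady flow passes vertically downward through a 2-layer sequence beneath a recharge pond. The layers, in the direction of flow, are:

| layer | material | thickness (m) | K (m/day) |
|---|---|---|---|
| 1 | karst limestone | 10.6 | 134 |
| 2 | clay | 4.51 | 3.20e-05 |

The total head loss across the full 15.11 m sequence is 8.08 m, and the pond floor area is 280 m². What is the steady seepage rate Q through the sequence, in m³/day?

0.0161

Flow is perpendicular to layering, so the layers act in series and the equivalent K is the thickness-weighted harmonic mean.
Total thickness L = 10.6 + 4.51 = 15.11 m.
Σ(b_i/K_i) = 10.6/134 + 4.51/3.20e-05 = 1.409e+05 d.
K_eq = L / Σ(b_i/K_i) = 15.11 / 1.409e+05 = 0.0001072 m/day.
Q = K_eq · A · (Δh/L) = 0.0001072 × 280 × (8.08/15.11) = 0.01605 m³/day.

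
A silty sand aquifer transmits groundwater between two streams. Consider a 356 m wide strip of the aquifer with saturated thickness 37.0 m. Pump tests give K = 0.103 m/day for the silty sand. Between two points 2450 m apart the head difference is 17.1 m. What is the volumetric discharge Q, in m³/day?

9.47

Cross-sectional area A = 356 × 37.0 = 13172 m².
Hydraulic gradient i = Δh / L = 17.1 / 2450 = 0.006980.
Darcy's law: Q = K · A · i = 0.1030 × 13172 × 0.006980 = 9.469 m³/day.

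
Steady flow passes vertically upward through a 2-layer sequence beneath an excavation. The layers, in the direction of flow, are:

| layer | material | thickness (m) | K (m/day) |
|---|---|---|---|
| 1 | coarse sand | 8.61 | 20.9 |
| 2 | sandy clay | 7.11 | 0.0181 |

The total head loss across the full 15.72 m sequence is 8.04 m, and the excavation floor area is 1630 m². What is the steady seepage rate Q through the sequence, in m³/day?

33.3

Flow is perpendicular to layering, so the layers act in series and the equivalent K is the thickness-weighted harmonic mean.
Total thickness L = 8.61 + 7.11 = 15.72 m.
Σ(b_i/K_i) = 8.61/20.9 + 7.11/0.0181 = 393.2 d.
K_eq = L / Σ(b_i/K_i) = 15.72 / 393.2 = 0.03998 m/day.
Q = K_eq · A · (Δh/L) = 0.03998 × 1630 × (8.04/15.72) = 33.33 m³/day.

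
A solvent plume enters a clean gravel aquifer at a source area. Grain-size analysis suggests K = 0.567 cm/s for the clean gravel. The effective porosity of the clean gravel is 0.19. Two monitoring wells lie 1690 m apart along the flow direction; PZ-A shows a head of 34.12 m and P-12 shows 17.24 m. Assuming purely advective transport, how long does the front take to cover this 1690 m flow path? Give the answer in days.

65.6

Convert K: 0.567 cm/s × 864 = 489.9 m/day.
Hydraulic gradient i = (34.12 − 17.24) / 1690 = 16.88 / 1690 = 0.009988.
Darcy flux q = K · i = 489.9 × 0.009988 = 4.893 m/day.
Seepage velocity v = q / n_e = 4.893 / 0.19 = 25.75 m/day.
Travel time t = L / v = 1690 / 25.75 = 65.62 days.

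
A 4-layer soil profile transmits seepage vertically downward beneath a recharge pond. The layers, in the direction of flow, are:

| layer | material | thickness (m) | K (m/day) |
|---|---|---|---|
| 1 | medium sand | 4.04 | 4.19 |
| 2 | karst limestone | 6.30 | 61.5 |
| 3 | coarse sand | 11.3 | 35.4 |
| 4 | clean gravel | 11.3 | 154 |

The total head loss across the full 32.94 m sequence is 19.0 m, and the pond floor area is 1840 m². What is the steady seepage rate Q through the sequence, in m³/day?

Flow is perpendicular to layering, so the layers act in series and the equivalent K is the thickness-weighted harmonic mean.
Total thickness L = 4.04 + 6.30 + 11.3 + 11.3 = 32.94 m.
Σ(b_i/K_i) = 4.04/4.19 + 6.30/61.5 + 11.3/35.4 + 11.3/154 = 1.459 d.
K_eq = L / Σ(b_i/K_i) = 32.94 / 1.459 = 22.57 m/day.
Q = K_eq · A · (Δh/L) = 22.57 × 1840 × (19.0/32.94) = 23958 m³/day.

24000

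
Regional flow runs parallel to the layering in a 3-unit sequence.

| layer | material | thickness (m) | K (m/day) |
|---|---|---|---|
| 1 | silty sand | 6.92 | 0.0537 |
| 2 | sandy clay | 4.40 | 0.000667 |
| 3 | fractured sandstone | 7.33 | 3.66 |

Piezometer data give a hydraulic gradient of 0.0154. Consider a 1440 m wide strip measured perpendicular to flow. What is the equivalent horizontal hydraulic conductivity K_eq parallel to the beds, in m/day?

Flow is parallel to layering, so each bed carries its own Darcy discharge and the transmissivities add.
Σ(K_i·b_i) = 0.0537×6.92 + 0.000667×4.40 + 3.66×7.33 = 27.20 m²/day.
Total thickness b = 18.65 m, so K_eq = Σ(K_i·b_i)/b = 1.459 m/day.

1.46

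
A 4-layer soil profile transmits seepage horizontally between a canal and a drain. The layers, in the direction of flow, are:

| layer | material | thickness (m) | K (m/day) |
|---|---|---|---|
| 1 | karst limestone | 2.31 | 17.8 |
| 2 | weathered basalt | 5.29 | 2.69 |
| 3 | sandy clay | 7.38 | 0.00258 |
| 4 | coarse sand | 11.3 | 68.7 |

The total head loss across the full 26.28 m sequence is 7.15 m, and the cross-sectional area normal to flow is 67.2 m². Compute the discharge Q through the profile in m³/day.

Flow is perpendicular to layering, so the layers act in series and the equivalent K is the thickness-weighted harmonic mean.
Total thickness L = 2.31 + 5.29 + 7.38 + 11.3 = 26.28 m.
Σ(b_i/K_i) = 2.31/17.8 + 5.29/2.69 + 7.38/0.00258 + 11.3/68.7 = 2863 d.
K_eq = L / Σ(b_i/K_i) = 26.28 / 2863 = 0.009180 m/day.
Q = K_eq · A · (Δh/L) = 0.009180 × 67.2 × (7.15/26.28) = 0.1678 m³/day.

0.168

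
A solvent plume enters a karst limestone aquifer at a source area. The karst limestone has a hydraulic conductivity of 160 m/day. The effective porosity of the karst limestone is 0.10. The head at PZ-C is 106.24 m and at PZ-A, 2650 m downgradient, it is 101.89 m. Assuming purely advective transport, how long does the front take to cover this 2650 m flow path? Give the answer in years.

2.76

Hydraulic gradient i = (106.24 − 101.89) / 2650 = 4.35 / 2650 = 0.001642.
Darcy flux q = K · i = 160.0 × 0.001642 = 0.2626 m/day.
Seepage velocity v = q / n_e = 0.2626 / 0.10 = 2.626 m/day.
Travel time t = L / v = 2650 / 2.626 = 1009 days = 2.762 years.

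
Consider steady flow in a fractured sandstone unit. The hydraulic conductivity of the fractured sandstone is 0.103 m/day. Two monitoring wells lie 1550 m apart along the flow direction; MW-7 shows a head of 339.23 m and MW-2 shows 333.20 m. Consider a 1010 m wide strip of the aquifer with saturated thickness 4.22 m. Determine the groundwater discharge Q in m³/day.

1.71

Cross-sectional area A = 1010 × 4.22 = 4262 m².
Hydraulic gradient i = (339.23 − 333.20) / 1550 = 6.03 / 1550 = 0.003890.
Darcy's law: Q = K · A · i = 0.1030 × 4262 × 0.003890 = 1.708 m³/day.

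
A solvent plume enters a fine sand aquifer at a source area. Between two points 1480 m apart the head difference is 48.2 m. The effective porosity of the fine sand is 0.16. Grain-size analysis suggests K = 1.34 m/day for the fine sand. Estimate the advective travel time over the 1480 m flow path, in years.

14.9

Hydraulic gradient i = Δh / L = 48.2 / 1480 = 0.03257.
Darcy flux q = K · i = 1.340 × 0.03257 = 0.04364 m/day.
Seepage velocity v = q / n_e = 0.04364 / 0.16 = 0.2728 m/day.
Travel time t = L / v = 1480 / 0.2728 = 5426 days = 14.86 years.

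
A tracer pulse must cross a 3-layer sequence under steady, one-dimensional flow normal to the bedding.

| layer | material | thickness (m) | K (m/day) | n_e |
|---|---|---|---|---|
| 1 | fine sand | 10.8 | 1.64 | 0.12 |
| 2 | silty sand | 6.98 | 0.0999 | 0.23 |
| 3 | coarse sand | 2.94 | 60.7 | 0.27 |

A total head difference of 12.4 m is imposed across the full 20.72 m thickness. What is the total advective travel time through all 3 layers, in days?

22.8

With flow normal to the layers, continuity requires the same specific discharge q through every layer.
Σ(b_i/K_i) = 10.8/1.64 + 6.98/0.0999 + 2.94/60.7 = 76.50 d.
q = Δh / Σ(b_i/K_i) = 12.4 / 76.50 = 0.1621 m/day.
In each layer the seepage velocity is v_i = q/n_i, so the layer transit time is t_i = b_i·n_i / q:
  layer 1 (fine sand): t_1 = 10.8 × 0.12 / 0.1621 = 7.996 d
  layer 2 (silty sand): t_2 = 6.98 × 0.23 / 0.1621 = 9.905 d
  layer 3 (coarse sand): t_3 = 2.94 × 0.27 / 0.1621 = 4.897 d
Total t = Σ t_i = 22.80 days.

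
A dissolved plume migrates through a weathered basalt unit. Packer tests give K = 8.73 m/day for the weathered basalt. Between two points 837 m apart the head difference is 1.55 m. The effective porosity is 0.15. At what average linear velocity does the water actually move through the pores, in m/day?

0.108

Hydraulic gradient i = Δh / L = 1.55 / 837 = 0.001852.
Darcy flux q = K · i = 8.730 × 0.001852 = 0.01617 m/day.
Seepage velocity v = q / n_e = 0.01617 / 0.15 = 0.1078 m/day.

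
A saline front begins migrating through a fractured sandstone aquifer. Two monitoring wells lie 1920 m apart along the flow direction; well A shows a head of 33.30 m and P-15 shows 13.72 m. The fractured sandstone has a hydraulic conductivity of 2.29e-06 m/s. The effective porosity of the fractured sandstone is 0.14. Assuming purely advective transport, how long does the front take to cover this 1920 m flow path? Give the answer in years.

365

Convert K: 2.29e-06 m/s × 86400 = 0.1979 m/day.
Hydraulic gradient i = (33.30 − 13.72) / 1920 = 19.58 / 1920 = 0.01020.
Darcy flux q = K · i = 0.1979 × 0.01020 = 0.002018 m/day.
Seepage velocity v = q / n_e = 0.002018 / 0.14 = 0.01441 m/day.
Travel time t = L / v = 1920 / 0.01441 = 1.332e+05 days = 364.7 years.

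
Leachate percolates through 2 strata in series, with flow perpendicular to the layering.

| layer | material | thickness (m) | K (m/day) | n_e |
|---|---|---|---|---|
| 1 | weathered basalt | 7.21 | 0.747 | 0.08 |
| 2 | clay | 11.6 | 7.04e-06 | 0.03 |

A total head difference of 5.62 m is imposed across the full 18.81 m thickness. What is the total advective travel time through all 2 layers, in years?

742

With flow normal to the layers, continuity requires the same specific discharge q through every layer.
Σ(b_i/K_i) = 7.21/0.747 + 11.6/7.04e-06 = 1.648e+06 d.
q = Δh / Σ(b_i/K_i) = 5.62 / 1.648e+06 = 3.411e-06 m/day.
In each layer the seepage velocity is v_i = q/n_i, so the layer transit time is t_i = b_i·n_i / q:
  layer 1 (weathered basalt): t_1 = 7.21 × 0.08 / 3.411e-06 = 1.691e+05 d
  layer 2 (clay): t_2 = 11.6 × 0.03 / 3.411e-06 = 1.020e+05 d
Total t = Σ t_i = 2.711e+05 days = 742.4 years.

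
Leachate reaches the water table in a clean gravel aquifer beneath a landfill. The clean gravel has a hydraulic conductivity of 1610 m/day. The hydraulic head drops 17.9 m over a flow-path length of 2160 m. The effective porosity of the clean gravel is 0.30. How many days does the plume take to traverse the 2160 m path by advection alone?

48.6

Hydraulic gradient i = Δh / L = 17.9 / 2160 = 0.008287.
Darcy flux q = K · i = 1610 × 0.008287 = 13.34 m/day.
Seepage velocity v = q / n_e = 13.34 / 0.30 = 44.47 m/day.
Travel time t = L / v = 2160 / 44.47 = 48.57 days.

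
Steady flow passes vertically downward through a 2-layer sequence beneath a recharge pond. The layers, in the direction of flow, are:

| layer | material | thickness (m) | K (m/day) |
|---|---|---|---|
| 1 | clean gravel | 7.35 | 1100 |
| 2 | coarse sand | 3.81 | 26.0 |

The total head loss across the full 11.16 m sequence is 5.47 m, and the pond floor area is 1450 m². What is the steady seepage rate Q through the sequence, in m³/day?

Flow is perpendicular to layering, so the layers act in series and the equivalent K is the thickness-weighted harmonic mean.
Total thickness L = 7.35 + 3.81 = 11.16 m.
Σ(b_i/K_i) = 7.35/1100 + 3.81/26.0 = 0.1532 d.
K_eq = L / Σ(b_i/K_i) = 11.16 / 0.1532 = 72.84 m/day.
Q = K_eq · A · (Δh/L) = 72.84 × 1450 × (5.47/11.16) = 51765 m³/day.

51800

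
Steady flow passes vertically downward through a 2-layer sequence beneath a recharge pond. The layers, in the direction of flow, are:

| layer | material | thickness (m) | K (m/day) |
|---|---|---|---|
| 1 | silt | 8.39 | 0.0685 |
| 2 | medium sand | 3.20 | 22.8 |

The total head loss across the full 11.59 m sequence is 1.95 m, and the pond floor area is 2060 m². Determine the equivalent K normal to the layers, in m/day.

Flow is perpendicular to layering, so the layers act in series and the equivalent K is the thickness-weighted harmonic mean.
Total thickness L = 8.39 + 3.20 = 11.59 m.
Σ(b_i/K_i) = 8.39/0.0685 + 3.20/22.8 = 122.6 d.
K_eq = L / Σ(b_i/K_i) = 11.59 / 122.6 = 0.09452 m/day.

0.0945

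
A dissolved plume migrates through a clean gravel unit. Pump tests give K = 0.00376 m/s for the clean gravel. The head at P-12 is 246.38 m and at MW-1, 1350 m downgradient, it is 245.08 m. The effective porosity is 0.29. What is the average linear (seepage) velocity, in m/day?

1.08

Convert K: 0.00376 m/s × 86400 = 324.9 m/day.
Hydraulic gradient i = (246.38 − 245.08) / 1350 = 1.3 / 1350 = 0.0009630.
Darcy flux q = K · i = 324.9 × 0.0009630 = 0.3128 m/day.
Seepage velocity v = q / n_e = 0.3128 / 0.29 = 1.079 m/day.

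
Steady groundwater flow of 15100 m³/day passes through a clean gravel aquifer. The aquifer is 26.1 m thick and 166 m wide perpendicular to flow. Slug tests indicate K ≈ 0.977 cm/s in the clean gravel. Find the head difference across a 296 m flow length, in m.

Convert K: 0.977 cm/s × 864 = 844.1 m/day.
Cross-sectional area A = 166 × 26.1 = 4333 m².
From Q = K·A·i, i = Q / (K·A) = 15100 / (844.1 × 4333) = 0.004129.
Head loss Δh = i · L = 0.004129 × 296 = 1.222 m.

1.22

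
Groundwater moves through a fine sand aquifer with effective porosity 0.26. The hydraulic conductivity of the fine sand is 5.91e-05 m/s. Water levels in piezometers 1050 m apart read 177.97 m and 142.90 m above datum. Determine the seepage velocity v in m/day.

0.656

Convert K: 5.91e-05 m/s × 86400 = 5.106 m/day.
Hydraulic gradient i = (177.97 − 142.90) / 1050 = 35.07 / 1050 = 0.03340.
Darcy flux q = K · i = 5.106 × 0.03340 = 0.1705 m/day.
Seepage velocity v = q / n_e = 0.1705 / 0.26 = 0.6560 m/day.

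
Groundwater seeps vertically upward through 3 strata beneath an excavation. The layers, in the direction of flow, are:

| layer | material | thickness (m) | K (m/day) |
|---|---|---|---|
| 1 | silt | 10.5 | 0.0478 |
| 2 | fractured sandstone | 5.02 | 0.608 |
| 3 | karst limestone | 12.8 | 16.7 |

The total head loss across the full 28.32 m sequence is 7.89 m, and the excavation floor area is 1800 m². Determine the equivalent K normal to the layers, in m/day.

Flow is perpendicular to layering, so the layers act in series and the equivalent K is the thickness-weighted harmonic mean.
Total thickness L = 10.5 + 5.02 + 12.8 = 28.32 m.
Σ(b_i/K_i) = 10.5/0.0478 + 5.02/0.608 + 12.8/16.7 = 228.7 d.
K_eq = L / Σ(b_i/K_i) = 28.32 / 228.7 = 0.1238 m/day.

0.124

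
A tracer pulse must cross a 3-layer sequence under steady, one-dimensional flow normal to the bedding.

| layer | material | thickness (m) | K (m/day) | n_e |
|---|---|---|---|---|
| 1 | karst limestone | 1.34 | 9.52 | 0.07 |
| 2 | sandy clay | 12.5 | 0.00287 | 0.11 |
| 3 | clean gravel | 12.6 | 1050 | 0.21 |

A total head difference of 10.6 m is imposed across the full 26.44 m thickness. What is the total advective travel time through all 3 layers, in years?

With flow normal to the layers, continuity requires the same specific discharge q through every layer.
Σ(b_i/K_i) = 1.34/9.52 + 12.5/0.00287 + 12.6/1050 = 4356 d.
q = Δh / Σ(b_i/K_i) = 10.6 / 4356 = 0.002434 m/day.
In each layer the seepage velocity is v_i = q/n_i, so the layer transit time is t_i = b_i·n_i / q:
  layer 1 (karst limestone): t_1 = 1.34 × 0.07 / 0.002434 = 38.54 d
  layer 2 (sandy clay): t_2 = 12.5 × 0.11 / 0.002434 = 565.0 d
  layer 3 (clean gravel): t_3 = 12.6 × 0.21 / 0.002434 = 1087 d
Total t = Σ t_i = 1691 days = 4.629 years.

4.63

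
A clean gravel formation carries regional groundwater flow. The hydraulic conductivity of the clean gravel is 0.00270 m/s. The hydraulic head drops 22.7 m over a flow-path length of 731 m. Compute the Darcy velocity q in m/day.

7.24

Convert K: 0.00270 m/s × 86400 = 233.3 m/day.
Hydraulic gradient i = Δh / L = 22.7 / 731 = 0.03105.
Specific discharge q = K · i = 233.3 × 0.03105 = 7.244 m/day.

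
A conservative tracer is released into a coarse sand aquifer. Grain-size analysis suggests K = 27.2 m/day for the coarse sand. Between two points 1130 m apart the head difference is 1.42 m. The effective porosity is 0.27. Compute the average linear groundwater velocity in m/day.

Hydraulic gradient i = Δh / L = 1.42 / 1130 = 0.001257.
Darcy flux q = K · i = 27.20 × 0.001257 = 0.03418 m/day.
Seepage velocity v = q / n_e = 0.03418 / 0.27 = 0.1266 m/day.

0.127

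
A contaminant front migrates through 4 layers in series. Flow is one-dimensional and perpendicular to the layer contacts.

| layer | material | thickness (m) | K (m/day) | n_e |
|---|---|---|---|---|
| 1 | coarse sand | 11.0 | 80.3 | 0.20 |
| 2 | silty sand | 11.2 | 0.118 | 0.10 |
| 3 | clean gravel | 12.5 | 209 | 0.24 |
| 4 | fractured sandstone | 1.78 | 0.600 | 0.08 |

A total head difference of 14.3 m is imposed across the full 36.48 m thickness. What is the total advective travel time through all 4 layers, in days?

With flow normal to the layers, continuity requires the same specific discharge q through every layer.
Σ(b_i/K_i) = 11.0/80.3 + 11.2/0.118 + 12.5/209 + 1.78/0.600 = 98.08 d.
q = Δh / Σ(b_i/K_i) = 14.3 / 98.08 = 0.1458 m/day.
In each layer the seepage velocity is v_i = q/n_i, so the layer transit time is t_i = b_i·n_i / q:
  layer 1 (coarse sand): t_1 = 11.0 × 0.20 / 0.1458 = 15.09 d
  layer 2 (silty sand): t_2 = 11.2 × 0.10 / 0.1458 = 7.682 d
  layer 3 (clean gravel): t_3 = 12.5 × 0.24 / 0.1458 = 20.58 d
  layer 4 (fractured sandstone): t_4 = 1.78 × 0.08 / 0.1458 = 0.9767 d
Total t = Σ t_i = 44.32 days.

44.3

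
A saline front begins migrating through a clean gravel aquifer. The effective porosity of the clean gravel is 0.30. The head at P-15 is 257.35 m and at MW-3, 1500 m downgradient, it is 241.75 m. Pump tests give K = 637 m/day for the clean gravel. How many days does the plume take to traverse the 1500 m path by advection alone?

67.9

Hydraulic gradient i = (257.35 − 241.75) / 1500 = 15.6 / 1500 = 0.01040.
Darcy flux q = K · i = 637.0 × 0.01040 = 6.625 m/day.
Seepage velocity v = q / n_e = 6.625 / 0.30 = 22.08 m/day.
Travel time t = L / v = 1500 / 22.08 = 67.93 days.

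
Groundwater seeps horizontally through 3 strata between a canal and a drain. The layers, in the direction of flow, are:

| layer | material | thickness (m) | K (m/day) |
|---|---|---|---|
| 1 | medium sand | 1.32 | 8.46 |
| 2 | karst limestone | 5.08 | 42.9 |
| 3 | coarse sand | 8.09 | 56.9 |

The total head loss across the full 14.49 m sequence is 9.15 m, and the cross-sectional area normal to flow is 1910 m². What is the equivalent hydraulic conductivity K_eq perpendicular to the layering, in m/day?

34.8

Flow is perpendicular to layering, so the layers act in series and the equivalent K is the thickness-weighted harmonic mean.
Total thickness L = 1.32 + 5.08 + 8.09 = 14.49 m.
Σ(b_i/K_i) = 1.32/8.46 + 5.08/42.9 + 8.09/56.9 = 0.4166 d.
K_eq = L / Σ(b_i/K_i) = 14.49 / 0.4166 = 34.78 m/day.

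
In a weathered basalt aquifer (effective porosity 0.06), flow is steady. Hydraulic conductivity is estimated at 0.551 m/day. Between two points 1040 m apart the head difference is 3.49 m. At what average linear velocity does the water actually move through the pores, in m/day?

Hydraulic gradient i = Δh / L = 3.49 / 1040 = 0.003356.
Darcy flux q = K · i = 0.5510 × 0.003356 = 0.001849 m/day.
Seepage velocity v = q / n_e = 0.001849 / 0.06 = 0.03082 m/day.

0.0308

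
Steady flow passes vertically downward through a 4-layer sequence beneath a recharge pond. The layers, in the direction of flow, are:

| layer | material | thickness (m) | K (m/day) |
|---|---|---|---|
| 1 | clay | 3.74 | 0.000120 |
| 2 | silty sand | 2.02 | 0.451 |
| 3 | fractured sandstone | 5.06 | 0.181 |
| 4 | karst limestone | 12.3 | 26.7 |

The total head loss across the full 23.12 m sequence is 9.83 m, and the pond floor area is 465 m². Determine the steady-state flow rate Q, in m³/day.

0.147

Flow is perpendicular to layering, so the layers act in series and the equivalent K is the thickness-weighted harmonic mean.
Total thickness L = 3.74 + 2.02 + 5.06 + 12.3 = 23.12 m.
Σ(b_i/K_i) = 3.74/0.000120 + 2.02/0.451 + 5.06/0.181 + 12.3/26.7 = 31200 d.
K_eq = L / Σ(b_i/K_i) = 23.12 / 31200 = 0.0007410 m/day.
Q = K_eq · A · (Δh/L) = 0.0007410 × 465 × (9.83/23.12) = 0.1465 m³/day.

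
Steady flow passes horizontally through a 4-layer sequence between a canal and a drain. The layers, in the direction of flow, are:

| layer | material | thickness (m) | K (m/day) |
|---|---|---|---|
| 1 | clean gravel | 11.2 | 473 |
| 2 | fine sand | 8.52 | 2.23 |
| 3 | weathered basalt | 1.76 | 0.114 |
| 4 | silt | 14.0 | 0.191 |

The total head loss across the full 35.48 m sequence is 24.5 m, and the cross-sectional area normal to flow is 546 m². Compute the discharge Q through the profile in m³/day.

144

Flow is perpendicular to layering, so the layers act in series and the equivalent K is the thickness-weighted harmonic mean.
Total thickness L = 11.2 + 8.52 + 1.76 + 14.0 = 35.48 m.
Σ(b_i/K_i) = 11.2/473 + 8.52/2.23 + 1.76/0.114 + 14.0/0.191 = 92.58 d.
K_eq = L / Σ(b_i/K_i) = 35.48 / 92.58 = 0.3832 m/day.
Q = K_eq · A · (Δh/L) = 0.3832 × 546 × (24.5/35.48) = 144.5 m³/day.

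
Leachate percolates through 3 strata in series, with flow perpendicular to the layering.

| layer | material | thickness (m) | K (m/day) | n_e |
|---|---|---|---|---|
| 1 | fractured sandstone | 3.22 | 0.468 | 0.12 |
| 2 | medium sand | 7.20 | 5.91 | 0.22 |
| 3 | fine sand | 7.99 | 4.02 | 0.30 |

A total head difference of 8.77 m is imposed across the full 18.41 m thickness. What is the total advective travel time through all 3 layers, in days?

With flow normal to the layers, continuity requires the same specific discharge q through every layer.
Σ(b_i/K_i) = 3.22/0.468 + 7.20/5.91 + 7.99/4.02 = 10.09 d.
q = Δh / Σ(b_i/K_i) = 8.77 / 10.09 = 0.8695 m/day.
In each layer the seepage velocity is v_i = q/n_i, so the layer transit time is t_i = b_i·n_i / q:
  layer 1 (fractured sandstone): t_1 = 3.22 × 0.12 / 0.8695 = 0.4444 d
  layer 2 (medium sand): t_2 = 7.20 × 0.22 / 0.8695 = 1.822 d
  layer 3 (fine sand): t_3 = 7.99 × 0.30 / 0.8695 = 2.757 d
Total t = Σ t_i = 5.023 days.

5.02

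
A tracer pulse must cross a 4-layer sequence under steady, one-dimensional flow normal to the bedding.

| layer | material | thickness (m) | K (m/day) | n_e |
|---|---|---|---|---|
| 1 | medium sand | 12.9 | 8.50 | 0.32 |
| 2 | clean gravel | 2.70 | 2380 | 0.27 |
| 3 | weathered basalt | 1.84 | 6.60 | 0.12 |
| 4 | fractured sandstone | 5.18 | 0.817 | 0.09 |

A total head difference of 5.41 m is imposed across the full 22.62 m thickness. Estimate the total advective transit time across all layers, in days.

8.34

With flow normal to the layers, continuity requires the same specific discharge q through every layer.
Σ(b_i/K_i) = 12.9/8.50 + 2.70/2380 + 1.84/6.60 + 5.18/0.817 = 8.138 d.
q = Δh / Σ(b_i/K_i) = 5.41 / 8.138 = 0.6648 m/day.
In each layer the seepage velocity is v_i = q/n_i, so the layer transit time is t_i = b_i·n_i / q:
  layer 1 (medium sand): t_1 = 12.9 × 0.32 / 0.6648 = 6.209 d
  layer 2 (clean gravel): t_2 = 2.70 × 0.27 / 0.6648 = 1.097 d
  layer 3 (weathered basalt): t_3 = 1.84 × 0.12 / 0.6648 = 0.3321 d
  layer 4 (fractured sandstone): t_4 = 5.18 × 0.09 / 0.6648 = 0.7013 d
Total t = Σ t_i = 8.339 days.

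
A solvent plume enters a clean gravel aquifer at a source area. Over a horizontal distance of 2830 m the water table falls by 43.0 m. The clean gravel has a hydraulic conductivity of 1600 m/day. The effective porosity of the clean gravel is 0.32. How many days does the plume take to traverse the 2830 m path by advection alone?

37.3

Hydraulic gradient i = Δh / L = 43.0 / 2830 = 0.01519.
Darcy flux q = K · i = 1600 × 0.01519 = 24.31 m/day.
Seepage velocity v = q / n_e = 24.31 / 0.32 = 75.97 m/day.
Travel time t = L / v = 2830 / 75.97 = 37.25 days.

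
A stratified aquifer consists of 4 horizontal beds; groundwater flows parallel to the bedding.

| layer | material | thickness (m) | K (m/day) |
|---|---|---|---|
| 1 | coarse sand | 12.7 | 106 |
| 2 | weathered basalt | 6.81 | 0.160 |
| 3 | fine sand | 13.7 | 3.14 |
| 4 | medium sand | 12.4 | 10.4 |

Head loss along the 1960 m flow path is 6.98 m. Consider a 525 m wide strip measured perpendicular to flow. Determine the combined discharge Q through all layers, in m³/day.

2840

Flow is parallel to layering, so each bed carries its own Darcy discharge and the transmissivities add.
Σ(K_i·b_i) = 106×12.7 + 0.160×6.81 + 3.14×13.7 + 10.4×12.4 = 1519 m²/day.
Hydraulic gradient i = Δh / L = 6.98 / 1960 = 0.003561.
Q = Σ(K_i·b_i) · W · i = 1519 × 525 × 0.003561 = 2840 m³/day.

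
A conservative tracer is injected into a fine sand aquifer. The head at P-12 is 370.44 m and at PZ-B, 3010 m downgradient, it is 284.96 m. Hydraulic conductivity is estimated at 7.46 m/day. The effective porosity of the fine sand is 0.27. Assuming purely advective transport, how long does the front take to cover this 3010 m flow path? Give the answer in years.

10.5

Hydraulic gradient i = (370.44 − 284.96) / 3010 = 85.48 / 3010 = 0.02840.
Darcy flux q = K · i = 7.460 × 0.02840 = 0.2119 m/day.
Seepage velocity v = q / n_e = 0.2119 / 0.27 = 0.7846 m/day.
Travel time t = L / v = 3010 / 0.7846 = 3836 days = 10.50 years.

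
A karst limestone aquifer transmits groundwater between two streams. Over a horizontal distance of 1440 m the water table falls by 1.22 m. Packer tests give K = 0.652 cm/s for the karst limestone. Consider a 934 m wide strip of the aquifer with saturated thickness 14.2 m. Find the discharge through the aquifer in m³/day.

Convert K: 0.652 cm/s × 864 = 563.3 m/day.
Cross-sectional area A = 934 × 14.2 = 13263 m².
Hydraulic gradient i = Δh / L = 1.22 / 1440 = 0.0008472.
Darcy's law: Q = K · A · i = 563.3 × 13263 × 0.0008472 = 6330 m³/day.

6330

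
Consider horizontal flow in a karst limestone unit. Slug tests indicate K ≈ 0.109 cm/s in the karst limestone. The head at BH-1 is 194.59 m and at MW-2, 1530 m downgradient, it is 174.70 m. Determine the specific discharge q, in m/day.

1.22

Convert K: 0.109 cm/s × 864 = 94.18 m/day.
Hydraulic gradient i = (194.59 − 174.70) / 1530 = 19.89 / 1530 = 0.01300.
Specific discharge q = K · i = 94.18 × 0.01300 = 1.224 m/day.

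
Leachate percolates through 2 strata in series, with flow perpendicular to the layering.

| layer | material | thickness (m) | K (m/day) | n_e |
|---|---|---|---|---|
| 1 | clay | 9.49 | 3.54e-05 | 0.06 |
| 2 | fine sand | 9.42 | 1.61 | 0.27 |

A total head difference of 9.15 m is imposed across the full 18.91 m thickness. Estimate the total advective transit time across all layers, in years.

250

With flow normal to the layers, continuity requires the same specific discharge q through every layer.
Σ(b_i/K_i) = 9.49/3.54e-05 + 9.42/1.61 = 2.681e+05 d.
q = Δh / Σ(b_i/K_i) = 9.15 / 2.681e+05 = 3.413e-05 m/day.
In each layer the seepage velocity is v_i = q/n_i, so the layer transit time is t_i = b_i·n_i / q:
  layer 1 (clay): t_1 = 9.49 × 0.06 / 3.413e-05 = 16683 d
  layer 2 (fine sand): t_2 = 9.42 × 0.27 / 3.413e-05 = 74519 d
Total t = Σ t_i = 91202 days = 249.7 years.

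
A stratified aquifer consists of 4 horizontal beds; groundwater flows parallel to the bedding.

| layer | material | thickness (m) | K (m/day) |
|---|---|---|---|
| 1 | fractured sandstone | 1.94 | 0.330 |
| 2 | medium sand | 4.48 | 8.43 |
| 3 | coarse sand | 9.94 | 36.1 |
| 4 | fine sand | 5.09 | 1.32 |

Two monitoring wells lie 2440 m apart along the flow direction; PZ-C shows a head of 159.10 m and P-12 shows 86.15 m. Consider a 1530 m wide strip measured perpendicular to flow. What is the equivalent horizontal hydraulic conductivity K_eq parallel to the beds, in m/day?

18.8

Flow is parallel to layering, so each bed carries its own Darcy discharge and the transmissivities add.
Σ(K_i·b_i) = 0.330×1.94 + 8.43×4.48 + 36.1×9.94 + 1.32×5.09 = 404.0 m²/day.
Total thickness b = 21.45 m, so K_eq = Σ(K_i·b_i)/b = 18.83 m/day.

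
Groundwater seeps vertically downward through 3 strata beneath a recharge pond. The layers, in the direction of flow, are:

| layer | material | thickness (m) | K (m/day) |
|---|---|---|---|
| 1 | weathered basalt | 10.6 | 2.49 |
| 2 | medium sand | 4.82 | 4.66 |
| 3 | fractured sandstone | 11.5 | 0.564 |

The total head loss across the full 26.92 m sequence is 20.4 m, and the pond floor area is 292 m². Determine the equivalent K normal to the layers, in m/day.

1.05

Flow is perpendicular to layering, so the layers act in series and the equivalent K is the thickness-weighted harmonic mean.
Total thickness L = 10.6 + 4.82 + 11.5 = 26.92 m.
Σ(b_i/K_i) = 10.6/2.49 + 4.82/4.66 + 11.5/0.564 = 25.68 d.
K_eq = L / Σ(b_i/K_i) = 26.92 / 25.68 = 1.048 m/day.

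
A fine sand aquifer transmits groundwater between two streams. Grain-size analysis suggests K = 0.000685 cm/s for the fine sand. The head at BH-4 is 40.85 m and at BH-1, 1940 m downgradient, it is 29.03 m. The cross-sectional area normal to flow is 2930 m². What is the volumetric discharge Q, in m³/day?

10.6

Convert K: 0.000685 cm/s × 864 = 0.5918 m/day.
Hydraulic gradient i = (40.85 − 29.03) / 1940 = 11.82 / 1940 = 0.006093.
Darcy's law: Q = K · A · i = 0.5918 × 2930 × 0.006093 = 10.57 m³/day.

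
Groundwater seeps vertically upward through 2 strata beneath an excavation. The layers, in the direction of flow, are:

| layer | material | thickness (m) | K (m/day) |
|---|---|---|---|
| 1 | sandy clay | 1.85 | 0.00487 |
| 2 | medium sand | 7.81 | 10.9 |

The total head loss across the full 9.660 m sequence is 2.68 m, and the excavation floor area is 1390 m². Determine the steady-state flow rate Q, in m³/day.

Flow is perpendicular to layering, so the layers act in series and the equivalent K is the thickness-weighted harmonic mean.
Total thickness L = 1.85 + 7.81 = 9.660 m.
Σ(b_i/K_i) = 1.85/0.00487 + 7.81/10.9 = 380.6 d.
K_eq = L / Σ(b_i/K_i) = 9.660 / 380.6 = 0.02538 m/day.
Q = K_eq · A · (Δh/L) = 0.02538 × 1390 × (2.68/9.660) = 9.788 m³/day.

9.79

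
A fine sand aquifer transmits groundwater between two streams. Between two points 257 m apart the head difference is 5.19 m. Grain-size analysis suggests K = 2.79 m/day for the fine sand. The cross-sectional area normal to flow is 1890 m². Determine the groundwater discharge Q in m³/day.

106

Hydraulic gradient i = Δh / L = 5.19 / 257 = 0.02019.
Darcy's law: Q = K · A · i = 2.790 × 1890 × 0.02019 = 106.5 m³/day.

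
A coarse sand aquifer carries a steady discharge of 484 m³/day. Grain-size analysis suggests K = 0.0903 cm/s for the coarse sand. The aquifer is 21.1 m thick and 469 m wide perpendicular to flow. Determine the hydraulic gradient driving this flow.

0.000627

Convert K: 0.0903 cm/s × 864 = 78.02 m/day.
Cross-sectional area A = 469 × 21.1 = 9896 m².
From Q = K·A·i, i = Q / (K·A) = 484 / (78.02 × 9896) = 0.0006269.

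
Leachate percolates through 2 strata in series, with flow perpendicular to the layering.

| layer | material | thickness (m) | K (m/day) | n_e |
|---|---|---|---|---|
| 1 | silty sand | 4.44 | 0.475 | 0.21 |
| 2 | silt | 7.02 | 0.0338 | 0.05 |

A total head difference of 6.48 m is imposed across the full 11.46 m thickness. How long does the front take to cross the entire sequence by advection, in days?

With flow normal to the layers, continuity requires the same specific discharge q through every layer.
Σ(b_i/K_i) = 4.44/0.475 + 7.02/0.0338 = 217.0 d.
q = Δh / Σ(b_i/K_i) = 6.48 / 217.0 = 0.02986 m/day.
In each layer the seepage velocity is v_i = q/n_i, so the layer transit time is t_i = b_i·n_i / q:
  layer 1 (silty sand): t_1 = 4.44 × 0.21 / 0.02986 = 31.23 d
  layer 2 (silt): t_2 = 7.02 × 0.05 / 0.02986 = 11.76 d
Total t = Σ t_i = 42.99 days.

43.0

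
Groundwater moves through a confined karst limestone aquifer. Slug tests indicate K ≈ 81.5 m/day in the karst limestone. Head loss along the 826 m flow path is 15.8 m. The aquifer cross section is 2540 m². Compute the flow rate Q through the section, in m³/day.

3960

Hydraulic gradient i = Δh / L = 15.8 / 826 = 0.01913.
Darcy's law: Q = K · A · i = 81.50 × 2540 × 0.01913 = 3960 m³/day.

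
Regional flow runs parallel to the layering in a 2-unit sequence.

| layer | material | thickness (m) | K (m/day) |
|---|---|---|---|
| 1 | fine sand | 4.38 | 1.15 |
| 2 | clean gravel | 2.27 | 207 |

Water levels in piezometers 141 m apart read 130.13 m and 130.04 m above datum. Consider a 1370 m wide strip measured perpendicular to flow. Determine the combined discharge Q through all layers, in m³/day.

Flow is parallel to layering, so each bed carries its own Darcy discharge and the transmissivities add.
Σ(K_i·b_i) = 1.15×4.38 + 207×2.27 = 474.9 m²/day.
Hydraulic gradient i = (130.13 − 130.04) / 141 = 0.09 / 141 = 0.0006383.
Q = Σ(K_i·b_i) · W · i = 474.9 × 1370 × 0.0006383 = 415.3 m³/day.

415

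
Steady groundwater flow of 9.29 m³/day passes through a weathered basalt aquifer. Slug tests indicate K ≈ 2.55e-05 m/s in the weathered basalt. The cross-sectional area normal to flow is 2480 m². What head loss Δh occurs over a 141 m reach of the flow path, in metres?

0.240

Convert K: 2.55e-05 m/s × 86400 = 2.203 m/day.
From Q = K·A·i, i = Q / (K·A) = 9.29 / (2.203 × 2480) = 0.001700.
Head loss Δh = i · L = 0.001700 × 141 = 0.2397 m.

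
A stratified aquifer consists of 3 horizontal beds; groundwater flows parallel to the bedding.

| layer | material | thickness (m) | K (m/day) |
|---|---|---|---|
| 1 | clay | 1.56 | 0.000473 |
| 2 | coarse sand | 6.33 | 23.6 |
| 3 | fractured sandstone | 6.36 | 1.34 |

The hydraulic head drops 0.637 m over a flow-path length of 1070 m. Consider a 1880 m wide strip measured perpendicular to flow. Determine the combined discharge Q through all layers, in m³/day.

Flow is parallel to layering, so each bed carries its own Darcy discharge and the transmissivities add.
Σ(K_i·b_i) = 0.000473×1.56 + 23.6×6.33 + 1.34×6.36 = 157.9 m²/day.
Hydraulic gradient i = Δh / L = 0.637 / 1070 = 0.0005953.
Q = Σ(K_i·b_i) · W · i = 157.9 × 1880 × 0.0005953 = 176.7 m³/day.

177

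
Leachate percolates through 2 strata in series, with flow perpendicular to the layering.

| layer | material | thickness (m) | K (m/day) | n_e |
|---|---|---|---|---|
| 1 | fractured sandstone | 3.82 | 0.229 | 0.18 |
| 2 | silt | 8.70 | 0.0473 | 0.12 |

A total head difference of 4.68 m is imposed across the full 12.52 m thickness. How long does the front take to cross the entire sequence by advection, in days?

With flow normal to the layers, continuity requires the same specific discharge q through every layer.
Σ(b_i/K_i) = 3.82/0.229 + 8.70/0.0473 = 200.6 d.
q = Δh / Σ(b_i/K_i) = 4.68 / 200.6 = 0.02333 m/day.
In each layer the seepage velocity is v_i = q/n_i, so the layer transit time is t_i = b_i·n_i / q:
  layer 1 (fractured sandstone): t_1 = 3.82 × 0.18 / 0.02333 = 29.47 d
  layer 2 (silt): t_2 = 8.70 × 0.12 / 0.02333 = 44.75 d
Total t = Σ t_i = 74.23 days.

74.2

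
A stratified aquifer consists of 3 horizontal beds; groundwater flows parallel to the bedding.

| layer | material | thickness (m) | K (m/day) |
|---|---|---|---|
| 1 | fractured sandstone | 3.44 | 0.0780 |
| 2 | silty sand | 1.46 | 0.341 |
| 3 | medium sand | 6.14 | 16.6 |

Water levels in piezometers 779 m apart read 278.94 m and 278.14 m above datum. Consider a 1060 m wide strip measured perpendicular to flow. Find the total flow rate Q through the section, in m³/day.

112

Flow is parallel to layering, so each bed carries its own Darcy discharge and the transmissivities add.
Σ(K_i·b_i) = 0.0780×3.44 + 0.341×1.46 + 16.6×6.14 = 102.7 m²/day.
Hydraulic gradient i = (278.94 − 278.14) / 779 = 0.8 / 779 = 0.001027.
Q = Σ(K_i·b_i) · W · i = 102.7 × 1060 × 0.001027 = 111.8 m³/day.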